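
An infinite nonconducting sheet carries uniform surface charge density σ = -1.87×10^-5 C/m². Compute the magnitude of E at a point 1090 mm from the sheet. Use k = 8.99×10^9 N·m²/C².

E ≈ 1.06×10^6 N/C

The symmetry is planar: E is normal to the sheet and the same magnitude on both sides. Take a pillbox straddling the sheet with end-cap area A.
Flux Φ = 2EA and Q_enc = σA, so 2EA = σA/ε₀ ⇒ E = |σ|/(2ε₀), independent of distance.
E = 2πk|σ| = 2π(8.99×10^9)(1.87×10^-5) = 1.06×10^6 N/C.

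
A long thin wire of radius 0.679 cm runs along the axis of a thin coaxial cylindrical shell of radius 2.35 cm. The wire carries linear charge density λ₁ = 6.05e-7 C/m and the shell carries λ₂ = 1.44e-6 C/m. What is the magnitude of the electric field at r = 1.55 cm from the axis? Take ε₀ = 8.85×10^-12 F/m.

E ≈ 7.02e5 N/C

Take a coaxial cylindrical Gaussian surface of radius r = 1.55 cm and length L (between the conductors, 0.679 cm < r < 2.35 cm).
Only the inner wire is enclosed; the outer shell contributes nothing inside itself. λ_enc = λ₁ = 6.05×10^-7 C/m.
By Gauss's law (flux through the curved wall only), E·2πrL = λ_enc L/ε₀.
E = |λ_enc|/(2πε₀r) = (6.05e-7)/(2π·8.85×10^-12·0.0155) = 7.02×10^5 N/C.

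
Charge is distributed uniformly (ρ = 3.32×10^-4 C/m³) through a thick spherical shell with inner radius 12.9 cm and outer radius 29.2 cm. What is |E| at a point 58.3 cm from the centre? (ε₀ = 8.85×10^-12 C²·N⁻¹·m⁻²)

E ≈ 8.37×10^5 N/C

Use a concentric Gaussian sphere at r = 58.3 cm (r > 29.2 cm, enclosing the whole shell).
Q_enc = ρ·(4π/3)(b³ − a³) = (3.32e-4)·(4π/3)·((0.292)³ − (0.129)³) = 3.164e-5 C.
Applying ∮E·dA = Q_enc/ε₀ with Φ = E(4πr²):
E = |Q_enc|/(4πε₀r²) = (3.164×10^-5)/(4π·8.85×10^-12·(0.583)²) = 8.37×10^5 N/C.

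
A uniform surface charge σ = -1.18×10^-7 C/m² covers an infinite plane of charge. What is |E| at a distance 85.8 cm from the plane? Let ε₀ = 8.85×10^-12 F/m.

E = 6.67×10^3 N/C

By planar symmetry E is perpendicular to the sheet and uniform; use a Gaussian pillbox with flat faces of area A on each side of the sheet.
Only the two end caps contribute flux: Φ = 2EA. With Q_enc = σA, Gauss's law gives E = |σ|/(2ε₀).
E = |σ|/(2ε₀) = (1.18×10^-7)/(2·8.85×10^-12) = 6.67e3 N/C.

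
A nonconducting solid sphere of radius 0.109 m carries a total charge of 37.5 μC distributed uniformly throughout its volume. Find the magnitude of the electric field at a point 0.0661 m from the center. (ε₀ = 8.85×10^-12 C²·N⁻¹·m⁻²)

Use a concentric Gaussian sphere at r = 0.0661 m (r < R).
Only the charge within r is enclosed: Q_enc = Q·(r/R)³ = (37.5 μC)·(0.0661 m/0.109 m)³ = 8.363e-6 C.
By Gauss's law, ∮E·dA = E·4πr² = Q_enc/ε₀.
E = |Q_enc|/(4πε₀r²) = (8.363×10^-6)/(4π·8.85×10^-12·(0.0661)²) = 1.72×10^7 N/C.

1.72e7 N/C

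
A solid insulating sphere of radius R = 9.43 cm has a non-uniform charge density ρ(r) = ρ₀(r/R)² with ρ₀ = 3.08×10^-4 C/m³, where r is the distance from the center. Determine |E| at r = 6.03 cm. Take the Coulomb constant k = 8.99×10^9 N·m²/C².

By spherical symmetry E is radial; choose a Gaussian sphere of radius r = 6.03 cm (r < R).
Integrate the density: Q_enc = 4π ∫₀^r ρ₀(r'/R)^2 r'² dr' = 4πρ₀ r^5/(5·R²) = 6.94×10^-8 C.
Since E is radial and uniform over the Gaussian sphere, Φ = E·4πr² = Q_enc/ε₀.
E = k|Q_enc|/r² = (8.99×10^9)(6.94×10^-8)/(0.0603)² = 1.72×10^5 N/C.

1.72×10^5 N/C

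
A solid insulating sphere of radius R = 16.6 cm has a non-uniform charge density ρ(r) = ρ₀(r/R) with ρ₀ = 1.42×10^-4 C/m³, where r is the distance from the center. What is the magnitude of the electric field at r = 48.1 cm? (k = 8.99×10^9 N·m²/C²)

E ≈ 7.93×10^4 V/m

Symmetry ⇒ E = E(r) r̂. Gaussian sphere of radius r = 48.1 cm (r > R, all charge enclosed).
Q_enc = 4π ∫₀^R ρ₀(r'/R)^1 r'² dr' = 4πρ₀R³/4 = 2.041×10^-6 C.
Gauss's law: E·4πr² = Q_enc/ε₀.
E = k|Q_enc|/r² = (8.99×10^9)(2.041×10^-6)/(0.481)² = 7.93e4 N/C.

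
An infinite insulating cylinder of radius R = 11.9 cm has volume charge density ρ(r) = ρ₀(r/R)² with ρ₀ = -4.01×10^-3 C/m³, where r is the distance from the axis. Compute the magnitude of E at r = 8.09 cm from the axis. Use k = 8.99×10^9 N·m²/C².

By cylindrical symmetry E is radial; use a coaxial Gaussian cylinder of radius 8.09 cm and length L (r < R).
λ_enc = ∫₀^r ρ(r')·2πr' dr' = (2πρ₀/R²)·r^4/4 = -1.905×10^-5 C/m.
Since E is radial and uniform over the curved surface, Φ = E·2πrL = Q_enc/ε₀ = λ_enc L/ε₀.
E = 2k|λ_enc|/r = 2(8.99×10^9)(1.905×10^-5)/(0.0809) = 4.23e6 N/C.

E = 4.23e6 N/C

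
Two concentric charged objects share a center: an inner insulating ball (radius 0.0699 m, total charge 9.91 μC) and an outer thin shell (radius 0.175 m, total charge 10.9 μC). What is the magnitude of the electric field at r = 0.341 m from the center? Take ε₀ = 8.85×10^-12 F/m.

Symmetry ⇒ E = E(r) r̂. Gaussian sphere of radius r = 0.341 m (r > 0.175 m, enclosing both).
Q_enc = (9.91 μC) + (10.9 μC) = 2.081×10^-5 C.
Applying ∮E·dA = Q_enc/ε₀ with Φ = E(4πr²):
E = |Q_enc|/(4πε₀r²) = (2.081×10^-5)/(4π·8.85×10^-12·(0.341)²) = 1.61×10^6 N/C.

1.61×10^6 N/C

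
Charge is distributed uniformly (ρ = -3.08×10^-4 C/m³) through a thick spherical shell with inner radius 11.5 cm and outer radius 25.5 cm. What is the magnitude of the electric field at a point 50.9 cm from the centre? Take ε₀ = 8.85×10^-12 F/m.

E ≈ 6.74×10^5 N/C

Use a concentric Gaussian sphere at r = 50.9 cm (r > 25.5 cm, enclosing the whole shell).
Q_enc = ρ·(4π/3)(b³ − a³) = (-3.08×10^-4)·(4π/3)·((0.255)³ − (0.115)³) = -1.943e-5 C.
Since E is radial and uniform over the Gaussian sphere, Φ = E·4πr² = Q_enc/ε₀.
E = |Q_enc|/(4πε₀r²) = (1.943e-5)/(4π·8.85×10^-12·(0.509)²) = 6.74×10^5 N/C.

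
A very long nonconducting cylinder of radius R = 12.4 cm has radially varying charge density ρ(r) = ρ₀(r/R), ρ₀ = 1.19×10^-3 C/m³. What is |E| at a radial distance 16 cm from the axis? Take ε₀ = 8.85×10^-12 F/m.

4.31×10^6 V/m

Take a coaxial cylindrical Gaussian surface of radius r = 16 cm and length L (r > R, full charge per length enclosed).
λ_enc = 2π ∫₀^R ρ₀(r'/R)^1 r' dr' = 2πρ₀R²/3 = 3.832×10^-5 C/m.
Applying ∮E·dA = Q_enc/ε₀ with the end caps contributing no flux:
E = |λ_enc|/(2πε₀r) = (3.832×10^-5)/(2π·8.85×10^-12·0.16) = 4.31×10^6 N/C.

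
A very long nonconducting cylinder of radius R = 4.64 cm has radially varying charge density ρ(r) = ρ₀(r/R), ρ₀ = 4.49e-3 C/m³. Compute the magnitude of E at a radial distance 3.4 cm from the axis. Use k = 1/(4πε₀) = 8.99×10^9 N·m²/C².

By cylindrical symmetry E is radial; use a coaxial Gaussian cylinder of radius 3.4 cm and length L (r < R).
λ_enc = ∫₀^r ρ(r')·2πr' dr' = (2πρ₀/R)·r^3/3 = 7.966e-6 C/m.
Since E is radial and uniform over the curved surface, Φ = E·2πrL = Q_enc/ε₀ = λ_enc L/ε₀.
E = 2k|λ_enc|/r = 2(8.99×10^9)(7.966e-6)/(0.034) = 4.21×10^6 N/C.

|E| = 4.21×10^6 V/m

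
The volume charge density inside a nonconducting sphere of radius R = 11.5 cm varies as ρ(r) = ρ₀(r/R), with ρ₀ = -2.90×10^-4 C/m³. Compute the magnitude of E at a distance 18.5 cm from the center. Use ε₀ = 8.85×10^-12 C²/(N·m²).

E = 3.64×10^5 V/m

Symmetry ⇒ E = E(r) r̂. Gaussian sphere of radius r = 18.5 cm (r > R, all charge enclosed).
Q_enc = 4π ∫₀^R ρ₀(r'/R)^1 r'² dr' = 4πρ₀R³/4 = -1.386×10^-6 C.
Since E is radial and uniform over the Gaussian sphere, Φ = E·4πr² = Q_enc/ε₀.
E = |Q_enc|/(4πε₀r²) = (1.386×10^-6)/(4π·8.85×10^-12·(0.185)²) = 3.64×10^5 N/C.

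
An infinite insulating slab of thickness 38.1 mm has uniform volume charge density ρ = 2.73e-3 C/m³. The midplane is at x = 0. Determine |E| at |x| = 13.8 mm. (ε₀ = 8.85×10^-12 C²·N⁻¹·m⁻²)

By symmetry E is perpendicular to the slab. A Gaussian pillbox from −13.8 mm to +13.8 mm (face area A) lies entirely within the slab.
Q_enc = ρ·(2x)·A and flux = 2EA, so 2EA = 2ρxA/ε₀ ⇒ E = |ρ|x/ε₀.
E = (2.73×10^-3)(0.0138)/(8.85×10^-12) = 4.26×10^6 N/C.

|E| = 4.26e6 V/m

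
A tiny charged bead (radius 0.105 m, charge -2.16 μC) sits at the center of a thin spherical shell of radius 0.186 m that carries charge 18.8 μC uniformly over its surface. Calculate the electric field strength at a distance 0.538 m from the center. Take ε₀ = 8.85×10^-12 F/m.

E = 5.17×10^5 N/C

Take a concentric spherical Gaussian surface of radius r = 0.538 m (r > 0.186 m, enclosing both).
Q_enc = (-2.16 μC) + (18.8 μC) = 1.664×10^-5 C.
Applying ∮E·dA = Q_enc/ε₀ with Φ = E(4πr²):
E = |Q_enc|/(4πε₀r²) = (1.664×10^-5)/(4π·8.85×10^-12·(0.538)²) = 5.17×10^5 N/C.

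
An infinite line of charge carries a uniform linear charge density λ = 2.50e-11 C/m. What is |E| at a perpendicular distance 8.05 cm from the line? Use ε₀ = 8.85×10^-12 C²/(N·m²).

By cylindrical symmetry E is radial; use a coaxial Gaussian cylinder of radius 8.05 cm and length L.
Q_enc = λL, so λ_enc = 2.50×10^-11 C/m.
By Gauss's law (flux through the curved wall only), E·2πrL = λ_enc L/ε₀.
E = |λ_enc|/(2πε₀r) = (2.50e-11)/(2π·8.85×10^-12·0.0805) = 5.58 N/C.

E = 5.58 N/C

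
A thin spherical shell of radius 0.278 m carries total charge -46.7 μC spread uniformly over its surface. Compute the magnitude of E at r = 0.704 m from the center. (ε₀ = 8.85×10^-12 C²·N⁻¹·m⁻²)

Use a concentric Gaussian sphere at r = 0.704 m (r > 0.278 m).
The entire shell is enclosed: Q_enc = -4.67e-5 C.
By Gauss's law, ∮E·dA = E·4πr² = Q_enc/ε₀.
E = |Q_enc|/(4πε₀r²) = (4.67×10^-5)/(4π·8.85×10^-12·(0.704)²) = 8.47e5 N/C.

|E| = 8.47×10^5 V/m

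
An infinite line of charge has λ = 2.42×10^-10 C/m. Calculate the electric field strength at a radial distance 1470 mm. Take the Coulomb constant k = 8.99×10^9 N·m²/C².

Take a coaxial cylindrical Gaussian surface of radius r = 1470 mm and length L.
Q_enc = λL, so λ_enc = 2.42e-10 C/m.
Since E is radial and uniform over the curved surface, Φ = E·2πrL = Q_enc/ε₀ = λ_enc L/ε₀.
E = 2k|λ_enc|/r = 2(8.99×10^9)(2.42e-10)/(1.47) = 2.96 N/C.

E ≈ 2.96 N/C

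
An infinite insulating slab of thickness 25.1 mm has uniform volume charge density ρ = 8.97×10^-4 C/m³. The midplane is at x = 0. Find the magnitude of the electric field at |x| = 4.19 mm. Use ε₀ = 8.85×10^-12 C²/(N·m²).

|E| = 4.25e5 V/m

By symmetry E is perpendicular to the slab. A Gaussian pillbox from −4.19 mm to +4.19 mm (face area A) lies entirely within the slab.
Q_enc = ρ·(2x)·A and flux = 2EA, so 2EA = 2ρxA/ε₀ ⇒ E = |ρ|x/ε₀.
E = (8.97e-4)(0.00419)/(8.85×10^-12) = 4.25×10^5 N/C.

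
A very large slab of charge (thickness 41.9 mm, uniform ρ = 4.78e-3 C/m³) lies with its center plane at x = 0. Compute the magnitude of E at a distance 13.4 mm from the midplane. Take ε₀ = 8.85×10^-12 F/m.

By symmetry E is perpendicular to the slab. A Gaussian pillbox from −13.4 mm to +13.4 mm (face area A) lies entirely within the slab.
Q_enc = ρ·(2x)·A and flux = 2EA, so 2EA = 2ρxA/ε₀ ⇒ E = |ρ|x/ε₀.
E = (4.78×10^-3)(0.0134)/(8.85×10^-12) = 7.24×10^6 N/C.

|E| = 7.24e6 V/m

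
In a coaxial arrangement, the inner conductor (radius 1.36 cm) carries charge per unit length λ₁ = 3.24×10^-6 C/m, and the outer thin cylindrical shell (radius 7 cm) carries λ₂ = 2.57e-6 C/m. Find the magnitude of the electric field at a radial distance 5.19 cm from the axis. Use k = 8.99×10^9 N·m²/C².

E ≈ 1.12×10^6 N/C

Coaxial Gaussian cylinder, radius r = 5.19 cm, length L (between the conductors, 1.36 cm < r < 7 cm).
Only the inner wire is enclosed; the outer shell contributes nothing inside itself. λ_enc = λ₁ = 3.24×10^-6 C/m.
Applying ∮E·dA = Q_enc/ε₀ with the end caps contributing no flux:
E = 2k|λ_enc|/r = 2(8.99×10^9)(3.24×10^-6)/(0.0519) = 1.12×10^6 N/C.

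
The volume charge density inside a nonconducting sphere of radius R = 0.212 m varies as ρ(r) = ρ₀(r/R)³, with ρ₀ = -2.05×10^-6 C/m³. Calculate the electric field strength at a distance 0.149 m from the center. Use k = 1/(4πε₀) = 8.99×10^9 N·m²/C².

E ≈ 2.00×10^3 V/m

Take a concentric spherical Gaussian surface of radius r = 0.149 m (r < R).
Q_enc = ∫₀^r ρ(r')·4πr'² dr' = (4πρ₀/R³) ∫₀^r r'^5 dr' = 4πρ₀ r^6/(6·R³) = -4.931e-9 C.
By Gauss's law, ∮E·dA = E·4πr² = Q_enc/ε₀.
E = k|Q_enc|/r² = (8.99×10^9)(4.931e-9)/(0.149)² = 2.00×10^3 N/C.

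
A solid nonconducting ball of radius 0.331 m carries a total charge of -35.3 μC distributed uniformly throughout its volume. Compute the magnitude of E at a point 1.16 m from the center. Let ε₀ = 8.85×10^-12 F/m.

E = 2.36×10^5 N/C

By spherical symmetry E is radial; choose a Gaussian sphere of radius r = 1.16 m (r > R, so the entire charge is enclosed).
Q_enc = -35.3 μC = -3.53×10^-5 C.
By Gauss's law, ∮E·dA = E·4πr² = Q_enc/ε₀.
E = |Q_enc|/(4πε₀r²) = (3.53e-5)/(4π·8.85×10^-12·(1.16)²) = 2.36e5 N/C.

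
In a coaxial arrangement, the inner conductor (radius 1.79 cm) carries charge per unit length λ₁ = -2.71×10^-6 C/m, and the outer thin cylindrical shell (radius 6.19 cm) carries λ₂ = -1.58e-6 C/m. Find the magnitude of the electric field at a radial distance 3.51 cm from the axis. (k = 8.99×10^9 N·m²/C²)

Choose a coaxial cylinder of radius r = 3.51 cm (arbitrary length L) as the Gaussian surface (between the conductors, 1.79 cm < r < 6.19 cm).
The shell at 6.19 cm lies outside the Gaussian surface, so λ_enc = λ₁ = -2.71e-6 C/m.
Applying ∮E·dA = Q_enc/ε₀ with the end caps contributing no flux:
E = 2k|λ_enc|/r = 2(8.99×10^9)(2.71×10^-6)/(0.0351) = 1.39e6 N/C.

E = 1.39×10^6 N/C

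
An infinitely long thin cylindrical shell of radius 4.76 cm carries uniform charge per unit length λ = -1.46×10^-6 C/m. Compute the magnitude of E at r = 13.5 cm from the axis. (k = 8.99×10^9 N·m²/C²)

Take a coaxial cylindrical Gaussian surface of radius r = 13.5 cm and length L (r > 4.76 cm).
The full line charge is enclosed: λ_enc = -1.46×10^-6 C/m.
By Gauss's law (flux through the curved wall only), E·2πrL = λ_enc L/ε₀.
E = 2k|λ_enc|/r = 2(8.99×10^9)(1.46×10^-6)/(0.135) = 1.94×10^5 N/C.

1.94×10^5 N/C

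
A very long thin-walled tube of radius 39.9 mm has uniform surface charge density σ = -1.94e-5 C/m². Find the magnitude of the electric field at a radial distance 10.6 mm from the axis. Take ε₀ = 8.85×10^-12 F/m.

Coaxial Gaussian cylinder, radius r = 10.6 mm, length L (r < 39.9 mm, inside the shell).
All the surface charge lies outside this cylinder: Q_enc = 0, hence E = 0.

E = 0 (no enclosed charge)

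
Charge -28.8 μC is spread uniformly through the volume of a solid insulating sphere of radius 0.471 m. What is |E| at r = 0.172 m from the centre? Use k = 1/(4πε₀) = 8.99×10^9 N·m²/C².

E ≈ 4.26e5 N/C

Take a concentric spherical Gaussian surface of radius r = 0.172 m (r < R).
For a uniform sphere the enclosed fraction is (r/R)³, so Q_enc = (-28.8 μC)(0.172/0.471)³ = -1.403×10^-6 C.
Gauss's law: E·4πr² = Q_enc/ε₀.
E = k|Q_enc|/r² = (8.99×10^9)(1.403e-6)/(0.172)² = 4.26×10^5 N/C.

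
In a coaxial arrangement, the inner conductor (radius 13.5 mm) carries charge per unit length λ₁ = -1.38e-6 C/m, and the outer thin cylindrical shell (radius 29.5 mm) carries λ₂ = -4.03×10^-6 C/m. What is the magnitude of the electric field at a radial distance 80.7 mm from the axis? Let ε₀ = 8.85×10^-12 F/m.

|E| = 1.21e6 N/C

Coaxial Gaussian cylinder, radius r = 80.7 mm, length L (r > 29.5 mm, enclosing both).
λ_enc = λ₁ + λ₂ = (-1.38e-6) + (-4.03×10^-6) = -5.41e-6 C/m.
Since E is radial and uniform over the curved surface, Φ = E·2πrL = Q_enc/ε₀ = λ_enc L/ε₀.
E = |λ_enc|/(2πε₀r) = (5.41e-6)/(2π·8.85×10^-12·0.0807) = 1.21×10^6 N/C.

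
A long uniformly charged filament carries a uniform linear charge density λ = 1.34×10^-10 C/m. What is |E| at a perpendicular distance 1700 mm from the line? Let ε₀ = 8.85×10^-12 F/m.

|E| ≈ 1.42 N/C

By cylindrical symmetry E is radial; use a coaxial Gaussian cylinder of radius 1700 mm and length L.
Q_enc = λL, so λ_enc = 1.34×10^-10 C/m.
Since E is radial and uniform over the curved surface, Φ = E·2πrL = Q_enc/ε₀ = λ_enc L/ε₀.
E = |λ_enc|/(2πε₀r) = (1.34×10^-10)/(2π·8.85×10^-12·1.7) = 1.42 N/C.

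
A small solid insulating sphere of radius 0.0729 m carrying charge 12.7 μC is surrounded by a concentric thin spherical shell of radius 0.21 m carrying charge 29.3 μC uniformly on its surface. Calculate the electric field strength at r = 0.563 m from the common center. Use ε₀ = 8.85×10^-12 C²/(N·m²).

By spherical symmetry E is radial; choose a Gaussian sphere of radius r = 0.563 m (r > 0.21 m, enclosing both).
Q_enc = (12.7 μC) + (29.3 μC) = 4.20e-5 C.
Gauss's law: E·4πr² = Q_enc/ε₀.
E = |Q_enc|/(4πε₀r²) = (4.20×10^-5)/(4π·8.85×10^-12·(0.563)²) = 1.19×10^6 N/C.

1.19×10^6 N/C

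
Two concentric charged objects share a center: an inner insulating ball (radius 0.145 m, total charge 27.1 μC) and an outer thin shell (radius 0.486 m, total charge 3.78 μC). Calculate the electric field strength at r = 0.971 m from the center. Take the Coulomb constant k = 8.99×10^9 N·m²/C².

Use a concentric Gaussian sphere at r = 0.971 m (r > 0.486 m, enclosing both).
Q_enc = (27.1 μC) + (3.78 μC) = 3.088×10^-5 C.
Gauss's law: E·4πr² = Q_enc/ε₀.
E = k|Q_enc|/r² = (8.99×10^9)(3.088×10^-5)/(0.971)² = 2.94×10^5 N/C.

E = 2.94e5 N/C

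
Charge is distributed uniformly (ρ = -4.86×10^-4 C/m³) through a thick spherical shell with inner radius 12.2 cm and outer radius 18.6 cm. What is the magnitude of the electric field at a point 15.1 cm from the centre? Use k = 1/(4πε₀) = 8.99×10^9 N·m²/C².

Take a concentric spherical Gaussian surface of radius r = 15.1 cm (within the shell material, 12.2 cm < r < 18.6 cm).
Only the shell between 12.2 cm and r is enclosed: Q_enc = ρ·(4π/3)(r³ − a³) = (-4.86×10^-4)·(4π/3)·((0.151)³ − (0.122)³) = -3.312×10^-6 C.
Gauss's law: E·4πr² = Q_enc/ε₀.
E = k|Q_enc|/r² = (8.99×10^9)(3.312e-6)/(0.151)² = 1.31e6 N/C.

E = 1.31×10^6 N/C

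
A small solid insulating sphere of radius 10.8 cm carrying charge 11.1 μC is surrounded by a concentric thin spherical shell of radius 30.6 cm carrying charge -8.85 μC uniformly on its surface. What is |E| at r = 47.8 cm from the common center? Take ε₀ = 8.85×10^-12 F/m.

|E| = 8.85×10^4 N/C

Take a concentric spherical Gaussian surface of radius r = 47.8 cm (r > 30.6 cm, enclosing both).
Q_enc = (11.1 μC) + (-8.85 μC) = 2.25×10^-6 C.
Since E is radial and uniform over the Gaussian sphere, Φ = E·4πr² = Q_enc/ε₀.
E = |Q_enc|/(4πε₀r²) = (2.25e-6)/(4π·8.85×10^-12·(0.478)²) = 8.85×10^4 N/C.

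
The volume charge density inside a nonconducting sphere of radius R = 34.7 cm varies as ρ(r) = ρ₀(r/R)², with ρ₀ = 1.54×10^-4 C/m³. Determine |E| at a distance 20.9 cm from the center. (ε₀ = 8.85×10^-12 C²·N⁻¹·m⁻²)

2.64×10^5 N/C

By spherical symmetry E is radial; choose a Gaussian sphere of radius r = 20.9 cm (r < R).
Integrate the density: Q_enc = 4π ∫₀^r ρ₀(r'/R)^2 r'² dr' = 4πρ₀ r^5/(5·R²) = 1.282e-6 C.
Applying ∮E·dA = Q_enc/ε₀ with Φ = E(4πr²):
E = |Q_enc|/(4πε₀r²) = (1.282×10^-6)/(4π·8.85×10^-12·(0.209)²) = 2.64e5 N/C.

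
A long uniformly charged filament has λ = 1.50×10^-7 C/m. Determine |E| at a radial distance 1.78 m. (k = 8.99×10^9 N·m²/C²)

Coaxial Gaussian cylinder, radius r = 1.78 m, length L.
Q_enc = λL, so λ_enc = 1.50×10^-7 C/m.
Since E is radial and uniform over the curved surface, Φ = E·2πrL = Q_enc/ε₀ = λ_enc L/ε₀.
E = 2k|λ_enc|/r = 2(8.99×10^9)(1.50e-7)/(1.78) = 1.52e3 N/C.

1.52×10^3 V/m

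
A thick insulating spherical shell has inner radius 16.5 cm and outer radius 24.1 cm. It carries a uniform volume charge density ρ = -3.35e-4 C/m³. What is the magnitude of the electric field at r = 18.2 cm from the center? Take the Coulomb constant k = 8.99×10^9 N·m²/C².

By spherical symmetry E is radial; choose a Gaussian sphere of radius r = 18.2 cm (within the shell material, 16.5 cm < r < 24.1 cm).
Enclosed charge is the volume from a to r: Q_enc = (4π/3)ρ(r³ − a³) = -2.156e-6 C.
By Gauss's law, ∮E·dA = E·4πr² = Q_enc/ε₀.
E = k|Q_enc|/r² = (8.99×10^9)(2.156×10^-6)/(0.182)² = 5.85e5 N/C.

5.85×10^5 V/m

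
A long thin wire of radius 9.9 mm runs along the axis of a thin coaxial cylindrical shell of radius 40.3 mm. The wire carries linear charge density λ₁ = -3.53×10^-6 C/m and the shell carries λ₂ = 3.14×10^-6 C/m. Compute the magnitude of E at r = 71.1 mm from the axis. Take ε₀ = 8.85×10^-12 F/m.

|E| = 9.86×10^4 N/C

Take a coaxial cylindrical Gaussian surface of radius r = 71.1 mm and length L (r > 40.3 mm, enclosing both).
λ_enc = λ₁ + λ₂ = (-3.53×10^-6) + (3.14×10^-6) = -3.90×10^-7 C/m.
Since E is radial and uniform over the curved surface, Φ = E·2πrL = Q_enc/ε₀ = λ_enc L/ε₀.
E = |λ_enc|/(2πε₀r) = (3.90×10^-7)/(2π·8.85×10^-12·0.0711) = 9.86×10^4 N/C.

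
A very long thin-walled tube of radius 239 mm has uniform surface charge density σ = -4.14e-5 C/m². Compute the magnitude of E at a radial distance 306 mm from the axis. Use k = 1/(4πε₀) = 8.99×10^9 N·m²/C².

By cylindrical symmetry E is radial; use a coaxial Gaussian cylinder of radius 306 mm and length L (r > 239 mm).
The whole shell is enclosed: λ_enc = σ·2πR = (-4.14×10^-5)·2π·(0.239) = -6.217e-5 C/m.
Since E is radial and uniform over the curved surface, Φ = E·2πrL = Q_enc/ε₀ = λ_enc L/ε₀.
E = 2k|λ_enc|/r = 2(8.99×10^9)(6.217e-5)/(0.306) = 3.65×10^6 N/C.

E = 3.65×10^6 N/C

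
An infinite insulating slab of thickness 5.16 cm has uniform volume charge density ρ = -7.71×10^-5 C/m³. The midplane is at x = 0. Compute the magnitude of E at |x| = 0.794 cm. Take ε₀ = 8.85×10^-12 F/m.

|E| = 6.92e4 N/C

By symmetry E is perpendicular to the slab. A Gaussian pillbox from −0.794 cm to +0.794 cm (face area A) lies entirely within the slab.
Q_enc = ρ·(2x)·A and flux = 2EA, so 2EA = 2ρxA/ε₀ ⇒ E = |ρ|x/ε₀.
E = (7.71×10^-5)(0.00794)/(8.85×10^-12) = 6.92×10^4 N/C.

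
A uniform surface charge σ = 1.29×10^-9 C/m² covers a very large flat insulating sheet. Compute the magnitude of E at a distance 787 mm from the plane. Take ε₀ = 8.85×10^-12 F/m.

The symmetry is planar: E is normal to the sheet and the same magnitude on both sides. Take a pillbox straddling the sheet with end-cap area A.
Only the two end caps contribute flux: Φ = 2EA. With Q_enc = σA, Gauss's law gives E = |σ|/(2ε₀).
E = |σ|/(2ε₀) = (1.29e-9)/(2·8.85×10^-12) = 72.9 N/C.

E = 72.9 N/C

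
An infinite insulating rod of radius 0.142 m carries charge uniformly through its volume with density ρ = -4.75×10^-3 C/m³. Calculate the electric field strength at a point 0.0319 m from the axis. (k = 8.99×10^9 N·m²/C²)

Coaxial Gaussian cylinder, radius r = 0.0319 m, length L (r < R).
Charge inside radius r per length L is ρ·πr²·L, so λ_enc = ρπr² = -1.519×10^-5 C/m.
Since E is radial and uniform over the curved surface, Φ = E·2πrL = Q_enc/ε₀ = λ_enc L/ε₀.
E = 2k|λ_enc|/r = 2(8.99×10^9)(1.519×10^-5)/(0.0319) = 8.56×10^6 N/C.

E ≈ 8.56×10^6 V/m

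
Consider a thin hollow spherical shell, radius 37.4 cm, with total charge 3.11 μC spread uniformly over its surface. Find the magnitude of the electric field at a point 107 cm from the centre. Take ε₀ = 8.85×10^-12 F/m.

Take a concentric spherical Gaussian surface of radius r = 107 cm (r > 37.4 cm).
The entire shell is enclosed: Q_enc = 3.11×10^-6 C.
By Gauss's law, ∮E·dA = E·4πr² = Q_enc/ε₀.
E = |Q_enc|/(4πε₀r²) = (3.11×10^-6)/(4π·8.85×10^-12·(1.07)²) = 2.44×10^4 N/C.

E = 2.44e4 V/m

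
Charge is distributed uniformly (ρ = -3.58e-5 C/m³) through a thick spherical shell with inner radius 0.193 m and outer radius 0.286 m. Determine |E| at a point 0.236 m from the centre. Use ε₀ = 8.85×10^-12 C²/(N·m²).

Take a concentric spherical Gaussian surface of radius r = 0.236 m (within the shell material, 0.193 m < r < 0.286 m).
Only the shell between 0.193 m and r is enclosed: Q_enc = ρ·(4π/3)(r³ − a³) = (-3.58×10^-5)·(4π/3)·((0.236)³ − (0.193)³) = -8.93e-7 C.
By Gauss's law, ∮E·dA = E·4πr² = Q_enc/ε₀.
E = |Q_enc|/(4πε₀r²) = (8.93×10^-7)/(4π·8.85×10^-12·(0.236)²) = 1.44×10^5 N/C.

1.44e5 N/C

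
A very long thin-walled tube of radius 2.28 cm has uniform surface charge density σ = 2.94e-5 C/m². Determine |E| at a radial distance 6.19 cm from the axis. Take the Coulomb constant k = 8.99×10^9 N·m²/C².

Choose a coaxial cylinder of radius r = 6.19 cm (arbitrary length L) as the Gaussian surface (r > 2.28 cm).
The whole shell is enclosed: λ_enc = σ·2πR = (2.94×10^-5)·2π·(0.0228) = 4.212e-6 C/m.
Gauss's law: E·2πrL = λ_enc L/ε₀.
E = 2k|λ_enc|/r = 2(8.99×10^9)(4.212×10^-6)/(0.0619) = 1.22e6 N/C.

|E| = 1.22e6 V/m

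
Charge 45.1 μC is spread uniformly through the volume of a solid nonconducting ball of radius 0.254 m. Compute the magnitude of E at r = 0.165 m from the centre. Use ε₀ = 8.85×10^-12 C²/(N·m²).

4.08e6 V/m

Symmetry ⇒ E = E(r) r̂. Gaussian sphere of radius r = 0.165 m (r < R).
For a uniform sphere the enclosed fraction is (r/R)³, so Q_enc = (45.1 μC)(0.165/0.254)³ = 1.236e-5 C.
Applying ∮E·dA = Q_enc/ε₀ with Φ = E(4πr²):
E = |Q_enc|/(4πε₀r²) = (1.236×10^-5)/(4π·8.85×10^-12·(0.165)²) = 4.08×10^6 N/C.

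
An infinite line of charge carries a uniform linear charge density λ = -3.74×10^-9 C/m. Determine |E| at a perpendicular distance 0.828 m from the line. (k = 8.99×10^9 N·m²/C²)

E ≈ 81.2 N/C

Choose a coaxial cylinder of radius r = 0.828 m (arbitrary length L) as the Gaussian surface.
Q_enc = λL, so λ_enc = -3.74e-9 C/m.
By Gauss's law (flux through the curved wall only), E·2πrL = λ_enc L/ε₀.
E = 2k|λ_enc|/r = 2(8.99×10^9)(3.74e-9)/(0.828) = 81.2 N/C.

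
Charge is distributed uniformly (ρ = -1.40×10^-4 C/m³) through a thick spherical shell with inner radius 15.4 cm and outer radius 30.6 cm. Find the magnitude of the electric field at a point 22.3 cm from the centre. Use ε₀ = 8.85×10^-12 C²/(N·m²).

E = 7.89e5 N/C

Use a concentric Gaussian sphere at r = 22.3 cm (within the shell material, 15.4 cm < r < 30.6 cm).
Enclosed charge is the volume from a to r: Q_enc = (4π/3)ρ(r³ − a³) = -4.361×10^-6 C.
Gauss's law: E·4πr² = Q_enc/ε₀.
E = |Q_enc|/(4πε₀r²) = (4.361×10^-6)/(4π·8.85×10^-12·(0.223)²) = 7.89×10^5 N/C.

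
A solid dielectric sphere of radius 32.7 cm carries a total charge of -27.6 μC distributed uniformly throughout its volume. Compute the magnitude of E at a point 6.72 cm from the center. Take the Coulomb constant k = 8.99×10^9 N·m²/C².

|E| ≈ 4.77e5 V/m

Symmetry ⇒ E = E(r) r̂. Gaussian sphere of radius r = 6.72 cm (r < R).
For a uniform sphere the enclosed fraction is (r/R)³, so Q_enc = (-27.6 μC)(0.0672/0.327)³ = -2.395×10^-7 C.
Since E is radial and uniform over the Gaussian sphere, Φ = E·4πr² = Q_enc/ε₀.
E = k|Q_enc|/r² = (8.99×10^9)(2.395e-7)/(0.0672)² = 4.77e5 N/C.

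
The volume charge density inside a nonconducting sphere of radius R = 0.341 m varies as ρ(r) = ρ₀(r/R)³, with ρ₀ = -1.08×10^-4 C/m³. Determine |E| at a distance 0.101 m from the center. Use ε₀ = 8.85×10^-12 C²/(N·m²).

|E| = 5.34e3 N/C

Take a concentric spherical Gaussian surface of radius r = 0.101 m (r < R).
Q_enc = ∫₀^r ρ(r')·4πr'² dr' = (4πρ₀/R³) ∫₀^r r'^5 dr' = 4πρ₀ r^6/(6·R³) = -6.055×10^-9 C.
Gauss's law: E·4πr² = Q_enc/ε₀.
E = |Q_enc|/(4πε₀r²) = (6.055×10^-9)/(4π·8.85×10^-12·(0.101)²) = 5.34×10^3 N/C.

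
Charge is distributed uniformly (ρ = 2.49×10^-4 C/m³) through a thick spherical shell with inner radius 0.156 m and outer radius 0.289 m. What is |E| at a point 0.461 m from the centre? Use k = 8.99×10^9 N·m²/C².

Take a concentric spherical Gaussian surface of radius r = 0.461 m (r > 0.289 m, enclosing the whole shell).
Q_enc = ρ·(4π/3)(b³ − a³) = (2.49e-4)·(4π/3)·((0.289)³ − (0.156)³) = 2.122×10^-5 C.
By Gauss's law, ∮E·dA = E·4πr² = Q_enc/ε₀.
E = k|Q_enc|/r² = (8.99×10^9)(2.122×10^-5)/(0.461)² = 8.97e5 N/C.

E ≈ 8.97×10^5 N/C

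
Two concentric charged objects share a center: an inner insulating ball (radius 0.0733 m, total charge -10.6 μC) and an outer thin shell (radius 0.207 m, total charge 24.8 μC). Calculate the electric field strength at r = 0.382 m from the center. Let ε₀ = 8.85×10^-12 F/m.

|E| = 8.75×10^5 V/m

By spherical symmetry E is radial; choose a Gaussian sphere of radius r = 0.382 m (r > 0.207 m, enclosing both).
Q_enc = (-10.6 μC) + (24.8 μC) = 1.42×10^-5 C.
Gauss's law: E·4πr² = Q_enc/ε₀.
E = |Q_enc|/(4πε₀r²) = (1.42×10^-5)/(4π·8.85×10^-12·(0.382)²) = 8.75×10^5 N/C.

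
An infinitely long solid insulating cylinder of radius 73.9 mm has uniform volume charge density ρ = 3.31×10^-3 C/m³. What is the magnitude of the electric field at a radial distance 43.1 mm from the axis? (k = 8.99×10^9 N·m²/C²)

Choose a coaxial cylinder of radius r = 43.1 mm (arbitrary length L) as the Gaussian surface (r < R).
Enclosed charge per unit length: λ_enc = ρ·πr² = (3.31×10^-3)π(0.0431)² = 1.932e-5 C/m.
By Gauss's law (flux through the curved wall only), E·2πrL = λ_enc L/ε₀.
E = 2k|λ_enc|/r = 2(8.99×10^9)(1.932×10^-5)/(0.0431) = 8.06×10^6 N/C.

E ≈ 8.06e6 V/m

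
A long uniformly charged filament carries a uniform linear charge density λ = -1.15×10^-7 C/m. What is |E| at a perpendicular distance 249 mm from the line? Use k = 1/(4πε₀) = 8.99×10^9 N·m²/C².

By cylindrical symmetry E is radial; use a coaxial Gaussian cylinder of radius 249 mm and length L.
Q_enc = λL, so λ_enc = -1.15×10^-7 C/m.
Since E is radial and uniform over the curved surface, Φ = E·2πrL = Q_enc/ε₀ = λ_enc L/ε₀.
E = 2k|λ_enc|/r = 2(8.99×10^9)(1.15e-7)/(0.249) = 8.30×10^3 N/C.

|E| ≈ 8.30×10^3 N/C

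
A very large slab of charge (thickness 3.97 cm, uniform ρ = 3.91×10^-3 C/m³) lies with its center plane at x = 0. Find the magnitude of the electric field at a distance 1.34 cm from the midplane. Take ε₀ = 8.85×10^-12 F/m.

E ≈ 5.92×10^6 N/C

By symmetry E is perpendicular to the slab. A Gaussian pillbox from −1.34 cm to +1.34 cm (face area A) lies entirely within the slab.
Q_enc = ρ·(2x)·A and flux = 2EA, so 2EA = 2ρxA/ε₀ ⇒ E = |ρ|x/ε₀.
E = (3.91e-3)(0.0134)/(8.85×10^-12) = 5.92×10^6 N/C.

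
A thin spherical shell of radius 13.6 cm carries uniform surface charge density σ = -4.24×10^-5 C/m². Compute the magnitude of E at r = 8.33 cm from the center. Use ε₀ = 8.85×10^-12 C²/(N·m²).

Symmetry ⇒ E = E(r) r̂. Gaussian sphere of radius r = 8.33 cm (inside the shell, r < 13.6 cm).
No charge lies within this surface, so Q_enc = 0 and Gauss's law gives E·4πr² = 0 ⇒ E = 0.

|E| = 0 V/m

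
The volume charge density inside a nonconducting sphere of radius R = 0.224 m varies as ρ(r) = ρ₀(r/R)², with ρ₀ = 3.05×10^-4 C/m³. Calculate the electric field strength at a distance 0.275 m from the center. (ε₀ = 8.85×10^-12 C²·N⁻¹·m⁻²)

Take a concentric spherical Gaussian surface of radius r = 0.275 m (r > R, all charge enclosed).
Q_enc = 4π ∫₀^R ρ₀(r'/R)^2 r'² dr' = 4πρ₀R³/5 = 8.616e-6 C.
Gauss's law: E·4πr² = Q_enc/ε₀.
E = |Q_enc|/(4πε₀r²) = (8.616e-6)/(4π·8.85×10^-12·(0.275)²) = 1.02×10^6 N/C.

E = 1.02×10^6 V/m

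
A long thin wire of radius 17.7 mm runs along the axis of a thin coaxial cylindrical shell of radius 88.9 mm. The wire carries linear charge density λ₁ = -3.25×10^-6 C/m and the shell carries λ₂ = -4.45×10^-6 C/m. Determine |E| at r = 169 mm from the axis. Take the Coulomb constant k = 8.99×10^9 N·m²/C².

Take a coaxial cylindrical Gaussian surface of radius r = 169 mm and length L (r > 88.9 mm, enclosing both).
λ_enc = λ₁ + λ₂ = (-3.25×10^-6) + (-4.45×10^-6) = -7.70×10^-6 C/m.
Gauss's law: E·2πrL = λ_enc L/ε₀.
E = 2k|λ_enc|/r = 2(8.99×10^9)(7.70e-6)/(0.169) = 8.19×10^5 N/C.

E ≈ 8.19×10^5 V/m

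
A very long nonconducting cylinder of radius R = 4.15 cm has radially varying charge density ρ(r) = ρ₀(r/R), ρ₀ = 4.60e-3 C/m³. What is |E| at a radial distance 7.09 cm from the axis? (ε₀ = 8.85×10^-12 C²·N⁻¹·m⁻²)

Take a coaxial cylindrical Gaussian surface of radius r = 7.09 cm and length L (r > R, full charge per length enclosed).
λ_enc = 2π ∫₀^R ρ₀(r'/R)^1 r' dr' = 2πρ₀R²/3 = 1.659e-5 C/m.
Applying ∮E·dA = Q_enc/ε₀ with the end caps contributing no flux:
E = |λ_enc|/(2πε₀r) = (1.659e-5)/(2π·8.85×10^-12·0.0709) = 4.21×10^6 N/C.

|E| ≈ 4.21×10^6 N/C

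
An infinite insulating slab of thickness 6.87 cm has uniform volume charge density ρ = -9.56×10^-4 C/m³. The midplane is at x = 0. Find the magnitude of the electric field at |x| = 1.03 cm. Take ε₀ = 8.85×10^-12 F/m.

By symmetry E is perpendicular to the slab. A Gaussian pillbox from −1.03 cm to +1.03 cm (face area A) lies entirely within the slab.
Q_enc = ρ·(2x)·A and flux = 2EA, so 2EA = 2ρxA/ε₀ ⇒ E = |ρ|x/ε₀.
E = (9.56×10^-4)(0.0103)/(8.85×10^-12) = 1.11e6 N/C.

|E| ≈ 1.11×10^6 N/C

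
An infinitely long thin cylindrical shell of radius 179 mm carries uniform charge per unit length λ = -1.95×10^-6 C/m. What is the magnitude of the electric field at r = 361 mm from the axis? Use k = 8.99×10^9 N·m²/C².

Choose a coaxial cylinder of radius r = 361 mm (arbitrary length L) as the Gaussian surface (r > 179 mm).
The full line charge is enclosed: λ_enc = -1.95×10^-6 C/m.
Applying ∮E·dA = Q_enc/ε₀ with the end caps contributing no flux:
E = 2k|λ_enc|/r = 2(8.99×10^9)(1.95×10^-6)/(0.361) = 9.71×10^4 N/C.

|E| ≈ 9.71×10^4 N/C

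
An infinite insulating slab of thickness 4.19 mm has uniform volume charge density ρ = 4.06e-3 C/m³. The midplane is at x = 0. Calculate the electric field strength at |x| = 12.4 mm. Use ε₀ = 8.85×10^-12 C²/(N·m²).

|E| = 9.61×10^5 N/C

The point |x| = 12.4 mm lies outside the slab (half-thickness 0.002095 m). A symmetric pillbox spanning the full slab encloses Q_enc = ρ·d·A.
Flux = 2EA ⇒ E = |ρ|d/(2ε₀), independent of distance outside.
E = (4.06e-3)(0.00419)/(2·8.85×10^-12) = 9.61e5 N/C.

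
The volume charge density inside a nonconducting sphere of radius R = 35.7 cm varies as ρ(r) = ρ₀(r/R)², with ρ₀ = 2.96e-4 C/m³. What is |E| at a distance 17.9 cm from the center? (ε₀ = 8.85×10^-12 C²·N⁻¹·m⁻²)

Take a concentric spherical Gaussian surface of radius r = 17.9 cm (r < R).
Integrate the density: Q_enc = 4π ∫₀^r ρ₀(r'/R)^2 r'² dr' = 4πρ₀ r^5/(5·R²) = 1.073×10^-6 C.
Since E is radial and uniform over the Gaussian sphere, Φ = E·4πr² = Q_enc/ε₀.
E = |Q_enc|/(4πε₀r²) = (1.073×10^-6)/(4π·8.85×10^-12·(0.179)²) = 3.01×10^5 N/C.

|E| ≈ 3.01e5 V/m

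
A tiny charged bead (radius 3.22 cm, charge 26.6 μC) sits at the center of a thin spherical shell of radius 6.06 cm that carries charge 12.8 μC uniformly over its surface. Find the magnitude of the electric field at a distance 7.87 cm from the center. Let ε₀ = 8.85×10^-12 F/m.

E ≈ 5.72e7 N/C

Take a concentric spherical Gaussian surface of radius r = 7.87 cm (r > 6.06 cm, enclosing both).
Q_enc = (26.6 μC) + (12.8 μC) = 3.94×10^-5 C.
Applying ∮E·dA = Q_enc/ε₀ with Φ = E(4πr²):
E = |Q_enc|/(4πε₀r²) = (3.94e-5)/(4π·8.85×10^-12·(0.0787)²) = 5.72×10^7 N/C.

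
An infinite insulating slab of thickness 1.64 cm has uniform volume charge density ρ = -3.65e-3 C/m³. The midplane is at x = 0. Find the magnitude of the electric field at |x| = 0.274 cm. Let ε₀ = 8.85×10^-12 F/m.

By symmetry E is perpendicular to the slab. A Gaussian pillbox from −0.274 cm to +0.274 cm (face area A) lies entirely within the slab.
Q_enc = ρ·(2x)·A and flux = 2EA, so 2EA = 2ρxA/ε₀ ⇒ E = |ρ|x/ε₀.
E = (3.65e-3)(0.00274)/(8.85×10^-12) = 1.13e6 N/C.

E = 1.13×10^6 V/m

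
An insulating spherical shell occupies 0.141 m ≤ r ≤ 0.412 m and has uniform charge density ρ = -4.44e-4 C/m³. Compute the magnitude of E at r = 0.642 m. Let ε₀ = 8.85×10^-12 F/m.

E = 2.72×10^6 V/m

Use a concentric Gaussian sphere at r = 0.642 m (r > 0.412 m, enclosing the whole shell).
Q_enc = ρ·(4π/3)(b³ − a³) = (-4.44×10^-4)·(4π/3)·((0.412)³ − (0.141)³) = -1.249e-4 C.
Since E is radial and uniform over the Gaussian sphere, Φ = E·4πr² = Q_enc/ε₀.
E = |Q_enc|/(4πε₀r²) = (1.249×10^-4)/(4π·8.85×10^-12·(0.642)²) = 2.72e6 N/C.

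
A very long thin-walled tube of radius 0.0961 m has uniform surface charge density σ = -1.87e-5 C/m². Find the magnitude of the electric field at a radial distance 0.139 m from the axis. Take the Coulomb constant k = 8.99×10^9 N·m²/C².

Choose a coaxial cylinder of radius r = 0.139 m (arbitrary length L) as the Gaussian surface (r > 0.0961 m).
The whole shell is enclosed: λ_enc = σ·2πR = (-1.87e-5)·2π·(0.0961) = -1.129×10^-5 C/m.
Since E is radial and uniform over the curved surface, Φ = E·2πrL = Q_enc/ε₀ = λ_enc L/ε₀.
E = 2k|λ_enc|/r = 2(8.99×10^9)(1.129×10^-5)/(0.139) = 1.46×10^6 N/C.

E = 1.46×10^6 N/C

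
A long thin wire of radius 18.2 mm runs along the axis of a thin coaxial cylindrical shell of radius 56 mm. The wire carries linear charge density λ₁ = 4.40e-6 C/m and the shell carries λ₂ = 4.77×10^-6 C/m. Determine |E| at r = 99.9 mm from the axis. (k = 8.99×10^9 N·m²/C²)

Choose a coaxial cylinder of radius r = 99.9 mm (arbitrary length L) as the Gaussian surface (r > 56 mm, enclosing both).
λ_enc = λ₁ + λ₂ = (4.40e-6) + (4.77×10^-6) = 9.17×10^-6 C/m.
By Gauss's law (flux through the curved wall only), E·2πrL = λ_enc L/ε₀.
E = 2k|λ_enc|/r = 2(8.99×10^9)(9.17×10^-6)/(0.0999) = 1.65e6 N/C.

|E| = 1.65×10^6 V/m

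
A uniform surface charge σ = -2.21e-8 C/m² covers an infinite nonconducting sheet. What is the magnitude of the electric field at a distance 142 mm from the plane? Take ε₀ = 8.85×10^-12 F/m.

The symmetry is planar: E is normal to the sheet and the same magnitude on both sides. Take a pillbox straddling the sheet with end-cap area A.
Only the two end caps contribute flux: Φ = 2EA. With Q_enc = σA, Gauss's law gives E = |σ|/(2ε₀).
E = |σ|/(2ε₀) = (2.21×10^-8)/(2·8.85×10^-12) = 1.25×10^3 N/C.

|E| ≈ 1.25×10^3 V/m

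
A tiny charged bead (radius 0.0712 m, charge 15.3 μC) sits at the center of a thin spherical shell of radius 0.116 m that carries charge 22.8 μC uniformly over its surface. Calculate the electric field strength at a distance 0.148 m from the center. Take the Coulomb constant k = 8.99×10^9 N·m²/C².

Use a concentric Gaussian sphere at r = 0.148 m (r > 0.116 m, enclosing both).
Q_enc = (15.3 μC) + (22.8 μC) = 3.81×10^-5 C.
Gauss's law: E·4πr² = Q_enc/ε₀.
E = k|Q_enc|/r² = (8.99×10^9)(3.81e-5)/(0.148)² = 1.56×10^7 N/C.

|E| = 1.56×10^7 N/C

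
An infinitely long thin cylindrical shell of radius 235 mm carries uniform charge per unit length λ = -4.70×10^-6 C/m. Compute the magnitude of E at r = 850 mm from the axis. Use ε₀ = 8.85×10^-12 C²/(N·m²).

Take a coaxial cylindrical Gaussian surface of radius r = 850 mm and length L (r > 235 mm).
The full line charge is enclosed: λ_enc = -4.70e-6 C/m.
By Gauss's law (flux through the curved wall only), E·2πrL = λ_enc L/ε₀.
E = |λ_enc|/(2πε₀r) = (4.70×10^-6)/(2π·8.85×10^-12·0.85) = 9.94e4 N/C.

|E| ≈ 9.94×10^4 N/C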